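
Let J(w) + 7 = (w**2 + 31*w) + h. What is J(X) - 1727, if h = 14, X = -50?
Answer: -770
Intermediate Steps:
J(w) = 7 + w**2 + 31*w (J(w) = -7 + ((w**2 + 31*w) + 14) = -7 + (14 + w**2 + 31*w) = 7 + w**2 + 31*w)
J(X) - 1727 = (7 + (-50)**2 + 31*(-50)) - 1727 = (7 + 2500 - 1550) - 1727 = 957 - 1727 = -770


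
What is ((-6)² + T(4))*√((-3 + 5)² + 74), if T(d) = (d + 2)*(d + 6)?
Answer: 96*√78 ≈ 847.85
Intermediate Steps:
T(d) = (2 + d)*(6 + d)
((-6)² + T(4))*√((-3 + 5)² + 74) = ((-6)² + (12 + 4² + 8*4))*√((-3 + 5)² + 74) = (36 + (12 + 16 + 32))*√(2² + 74) = (36 + 60)*√(4 + 74) = 96*√78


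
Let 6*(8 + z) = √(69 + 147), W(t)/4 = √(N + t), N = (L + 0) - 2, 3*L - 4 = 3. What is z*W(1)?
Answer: 8*√3*(-8 + √6)/3 ≈ -25.637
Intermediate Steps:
L = 7/3 (L = 4/3 + (⅓)*3 = 4/3 + 1 = 7/3 ≈ 2.3333)
N = ⅓ (N = (7/3 + 0) - 2 = 7/3 - 2 = ⅓ ≈ 0.33333)
W(t) = 4*√(⅓ + t)
z = -8 + √6 (z = -8 + √(69 + 147)/6 = -8 + √216/6 = -8 + (6*√6)/6 = -8 + √6 ≈ -5.5505)
z*W(1) = (-8 + √6)*(4*√(3 + 9*1)/3) = (-8 + √6)*(4*√(3 + 9)/3) = (-8 + √6)*(4*√12/3) = (-8 + √6)*(4*(2*√3)/3) = (-8 + √6)*(8*√3/3) = 8*√3*(-8 + √6)/3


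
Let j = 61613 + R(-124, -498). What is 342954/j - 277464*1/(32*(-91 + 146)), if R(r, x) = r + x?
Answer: -185445543/1219820 ≈ -152.03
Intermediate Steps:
j = 60991 (j = 61613 + (-124 - 498) = 61613 - 622 = 60991)
342954/j - 277464*1/(32*(-91 + 146)) = 342954/60991 - 277464*1/(32*(-91 + 146)) = 342954*(1/60991) - 277464/(55*32) = 342954/60991 - 277464/1760 = 342954/60991 - 277464*1/1760 = 342954/60991 - 3153/20 = -185445543/1219820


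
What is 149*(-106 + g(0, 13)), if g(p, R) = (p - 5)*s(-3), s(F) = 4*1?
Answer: -18774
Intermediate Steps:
s(F) = 4
g(p, R) = -20 + 4*p (g(p, R) = (p - 5)*4 = (-5 + p)*4 = -20 + 4*p)
149*(-106 + g(0, 13)) = 149*(-106 + (-20 + 4*0)) = 149*(-106 + (-20 + 0)) = 149*(-106 - 20) = 149*(-126) = -18774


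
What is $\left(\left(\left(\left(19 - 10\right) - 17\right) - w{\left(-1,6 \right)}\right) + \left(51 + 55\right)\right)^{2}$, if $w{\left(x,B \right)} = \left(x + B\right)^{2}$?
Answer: $5329$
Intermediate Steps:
$w{\left(x,B \right)} = \left(B + x\right)^{2}$
$\left(\left(\left(\left(19 - 10\right) - 17\right) - w{\left(-1,6 \right)}\right) + \left(51 + 55\right)\right)^{2} = \left(\left(\left(\left(19 - 10\right) - 17\right) - \left(6 - 1\right)^{2}\right) + \left(51 + 55\right)\right)^{2} = \left(\left(\left(9 - 17\right) - 5^{2}\right) + 106\right)^{2} = \left(\left(-8 - 25\right) + 106\right)^{2} = \left(-33 + 106\right)^{2} = 73^{2} = 5329$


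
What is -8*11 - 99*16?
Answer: -1672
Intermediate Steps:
-8*11 - 99*16 = -88 - 1584 = -1672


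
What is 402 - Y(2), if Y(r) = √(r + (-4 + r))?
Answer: 402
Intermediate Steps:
Y(r) = √(-4 + 2*r)
402 - Y(2) = 402 - √(-4 + 2*2) = 402 - √(-4 + 4) = 402 - √0 = 402 - 1*0 = 402 + 0 = 402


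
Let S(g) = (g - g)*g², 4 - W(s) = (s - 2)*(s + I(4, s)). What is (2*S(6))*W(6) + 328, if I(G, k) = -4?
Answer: 328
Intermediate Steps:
W(s) = 4 - (-4 + s)*(-2 + s) (W(s) = 4 - (s - 2)*(s - 4) = 4 - (-2 + s)*(-4 + s) = 4 - (-4 + s)*(-2 + s))
S(g) = 0 (S(g) = 0*g² = 0)
(2*S(6))*W(6) + 328 = (2*0)*(-4 - 1*6² + 6*6) + 328 = 0*(-4 - 1*36 + 36) + 328 = 0*(-4 - 36 + 36) + 328 = 0*(-4) + 328 = 0 + 328 = 328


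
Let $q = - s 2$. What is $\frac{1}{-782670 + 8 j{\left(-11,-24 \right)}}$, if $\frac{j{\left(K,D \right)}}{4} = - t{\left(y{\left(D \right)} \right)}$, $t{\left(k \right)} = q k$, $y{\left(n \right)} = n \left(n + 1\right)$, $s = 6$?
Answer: $- \frac{1}{570702} \approx -1.7522 \cdot 10^{-6}$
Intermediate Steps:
$y{\left(n \right)} = n \left(1 + n\right)$
$q = -12$ ($q = \left(-1\right) 6 \cdot 2 = \left(-6\right) 2 = -12$)
$t{\left(k \right)} = - 12 k$
$j{\left(K,D \right)} = 48 D \left(1 + D\right)$ ($j{\left(K,D \right)} = 4 \left(- \left(-12\right) D \left(1 + D\right)\right) = 4 \cdot 12 D \left(1 + D\right) = 48 D \left(1 + D\right)$)
$\frac{1}{-782670 + 8 j{\left(-11,-24 \right)}} = \frac{1}{-782670 + 8 \cdot 48 \left(-24\right) \left(1 - 24\right)} = \frac{1}{-782670 + 8 \cdot 48 \left(-24\right) \left(-23\right)} = \frac{1}{-782670 + 8 \cdot 26496} = \frac{1}{-782670 + 211968} = \frac{1}{-570702} = - \frac{1}{570702}$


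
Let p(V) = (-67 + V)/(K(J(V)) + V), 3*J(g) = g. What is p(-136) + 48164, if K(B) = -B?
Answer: 13101217/272 ≈ 48166.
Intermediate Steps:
J(g) = g/3
p(V) = 3*(-67 + V)/(2*V) (p(V) = (-67 + V)/(-V/3 + V) = (-67 + V)/((2*V/3)) = (-67 + V)*(3/(2*V)) = 3*(-67 + V)/(2*V))
p(-136) + 48164 = (3/2)*(-67 - 136)/(-136) + 48164 = (3/2)*(-1/136)*(-203) + 48164 = 609/272 + 48164 = 13101217/272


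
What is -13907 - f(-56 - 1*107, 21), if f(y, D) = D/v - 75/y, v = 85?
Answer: -192691283/13855 ≈ -13908.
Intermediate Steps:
f(y, D) = -75/y + D/85 (f(y, D) = D/85 - 75/y = -75/y + D/85)
-13907 - f(-56 - 1*107, 21) = -13907 - (-75/(-56 - 1*107) + (1/85)*21) = -13907 - (-75/(-56 - 107) + 21/85) = -13907 - (-75/(-163) + 21/85) = -13907 - (-75*(-1/163) + 21/85) = -13907 - (75/163 + 21/85) = -13907 - 1*9798/13855 = -13907 - 9798/13855 = -192691283/13855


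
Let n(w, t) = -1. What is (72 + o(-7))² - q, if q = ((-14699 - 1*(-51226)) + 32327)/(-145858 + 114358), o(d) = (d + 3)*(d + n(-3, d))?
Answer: 170386427/15750 ≈ 10818.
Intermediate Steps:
o(d) = (-1 + d)*(3 + d) (o(d) = (d + 3)*(d - 1) = (3 + d)*(-1 + d) = (-1 + d)*(3 + d))
q = -34427/15750 (q = ((-14699 + 51226) + 32327)/(-31500) = (36527 + 32327)*(-1/31500) = 68854*(-1/31500) = -34427/15750 ≈ -2.1858)
(72 + o(-7))² - q = (72 + (-3 + (-7)² + 2*(-7)))² - 1*(-34427/15750) = (72 + (-3 + 49 - 14))² + 34427/15750 = (72 + 32)² + 34427/15750 = 104² + 34427/15750 = 10816 + 34427/15750 = 170386427/15750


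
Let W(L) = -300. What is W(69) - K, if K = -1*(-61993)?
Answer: -62293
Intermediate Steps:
K = 61993
W(69) - K = -300 - 1*61993 = -300 - 61993 = -62293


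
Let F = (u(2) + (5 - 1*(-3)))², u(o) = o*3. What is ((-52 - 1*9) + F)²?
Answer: 18225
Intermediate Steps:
u(o) = 3*o
F = 196 (F = (3*2 + (5 - 1*(-3)))² = (6 + (5 + 3))² = (6 + 8)² = 14² = 196)
((-52 - 1*9) + F)² = ((-52 - 1*9) + 196)² = ((-52 - 9) + 196)² = (-61 + 196)² = 135² = 18225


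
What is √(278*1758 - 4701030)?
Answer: 3*I*√468034 ≈ 2052.4*I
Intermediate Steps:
√(278*1758 - 4701030) = √(488724 - 4701030) = √(-4212306) = 3*I*√468034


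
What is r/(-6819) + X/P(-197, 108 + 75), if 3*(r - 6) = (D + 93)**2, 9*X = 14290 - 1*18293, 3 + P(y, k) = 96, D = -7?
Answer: -9788321/1902501 ≈ -5.1450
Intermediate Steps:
P(y, k) = 93 (P(y, k) = -3 + 96 = 93)
X = -4003/9 (X = (14290 - 1*18293)/9 = (14290 - 18293)/9 = (1/9)*(-4003) = -4003/9 ≈ -444.78)
r = 7414/3 (r = 6 + (-7 + 93)**2/3 = 6 + (1/3)*86**2 = 6 + (1/3)*7396 = 6 + 7396/3 = 7414/3 ≈ 2471.3)
r/(-6819) + X/P(-197, 108 + 75) = (7414/3)/(-6819) - 4003/9/93 = (7414/3)*(-1/6819) - 4003/9*1/93 = -7414/20457 - 4003/837 = -9788321/1902501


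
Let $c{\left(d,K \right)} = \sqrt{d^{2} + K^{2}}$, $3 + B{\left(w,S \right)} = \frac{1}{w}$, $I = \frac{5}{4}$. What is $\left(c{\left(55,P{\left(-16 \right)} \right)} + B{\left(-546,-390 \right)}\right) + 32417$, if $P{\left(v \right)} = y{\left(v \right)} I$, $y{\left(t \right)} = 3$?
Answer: $\frac{17698043}{546} + \frac{5 \sqrt{1945}}{4} \approx 32469.0$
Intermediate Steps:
$I = \frac{5}{4}$ ($I = 5 \cdot \frac{1}{4} = \frac{5}{4} \approx 1.25$)
$B{\left(w,S \right)} = -3 + \frac{1}{w}$
$P{\left(v \right)} = \frac{15}{4}$ ($P{\left(v \right)} = 3 \cdot \frac{5}{4} = \frac{15}{4}$)
$c{\left(d,K \right)} = \sqrt{K^{2} + d^{2}}$
$\left(c{\left(55,P{\left(-16 \right)} \right)} + B{\left(-546,-390 \right)}\right) + 32417 = \left(\sqrt{\left(\frac{15}{4}\right)^{2} + 55^{2}} - \left(3 - \frac{1}{-546}\right)\right) + 32417 = \left(\sqrt{\frac{225}{16} + 3025} - \frac{1639}{546}\right) + 32417 = \left(\sqrt{\frac{48625}{16}} - \frac{1639}{546}\right) + 32417 = \left(\frac{5 \sqrt{1945}}{4} - \frac{1639}{546}\right) + 32417 = \left(- \frac{1639}{546} + \frac{5 \sqrt{1945}}{4}\right) + 32417 = \frac{17698043}{546} + \frac{5 \sqrt{1945}}{4}$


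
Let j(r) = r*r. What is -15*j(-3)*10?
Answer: -1350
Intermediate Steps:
j(r) = r²
-15*j(-3)*10 = -15*(-3)²*10 = -15*9*10 = -135*10 = -1350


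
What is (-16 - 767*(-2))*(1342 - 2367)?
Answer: -1555950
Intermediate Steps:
(-16 - 767*(-2))*(1342 - 2367) = (-16 + 1534)*(-1025) = 1518*(-1025) = -1555950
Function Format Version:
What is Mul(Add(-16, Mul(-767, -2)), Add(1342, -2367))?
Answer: -1555950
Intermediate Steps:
Mul(Add(-16, Mul(-767, -2)), Add(1342, -2367)) = Mul(Add(-16, 1534), -1025) = Mul(1518, -1025) = -1555950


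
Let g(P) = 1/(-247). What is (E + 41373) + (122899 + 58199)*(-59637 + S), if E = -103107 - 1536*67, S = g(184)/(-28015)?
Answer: -74734931927767662/6919705 ≈ -1.0800e+10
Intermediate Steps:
g(P) = -1/247
S = 1/6919705 (S = -1/247/(-28015) = -1/247*(-1/28015) = 1/6919705 ≈ 1.4451e-7)
E = -206019 (E = -103107 - 1*102912 = -103107 - 102912 = -206019)
(E + 41373) + (122899 + 58199)*(-59637 + S) = (-206019 + 41373) + (122899 + 58199)*(-59637 + 1/6919705) = -164646 + 181098*(-412670447084/6919705) = -164646 - 74733792626018232/6919705 = -74734931927767662/6919705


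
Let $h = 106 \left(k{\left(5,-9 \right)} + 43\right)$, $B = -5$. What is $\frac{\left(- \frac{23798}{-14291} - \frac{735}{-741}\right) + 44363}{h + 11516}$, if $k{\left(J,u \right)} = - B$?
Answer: $\frac{5593046884}{2093217061} \approx 2.672$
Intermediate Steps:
$k{\left(J,u \right)} = 5$ ($k{\left(J,u \right)} = \left(-1\right) \left(-5\right) = 5$)
$h = 5088$ ($h = 106 \left(5 + 43\right) = 106 \cdot 48 = 5088$)
$\frac{\left(- \frac{23798}{-14291} - \frac{735}{-741}\right) + 44363}{h + 11516} = \frac{\left(- \frac{23798}{-14291} - \frac{735}{-741}\right) + 44363}{5088 + 11516} = \frac{\left(\left(-23798\right) \left(- \frac{1}{14291}\right) - - \frac{245}{247}\right) + 44363}{16604} = \left(\left(\frac{23798}{14291} + \frac{245}{247}\right) + 44363\right) \frac{1}{16604} = \left(\frac{9379401}{3529877} + 44363\right) \frac{1}{16604} = \frac{156605312752}{3529877} \cdot \frac{1}{16604} = \frac{5593046884}{2093217061}$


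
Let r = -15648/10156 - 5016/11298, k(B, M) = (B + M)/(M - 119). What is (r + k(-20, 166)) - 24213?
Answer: -5440506857805/224704039 ≈ -24212.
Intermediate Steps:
k(B, M) = (B + M)/(-119 + M)
r = -9488900/4780937 (r = -15648*1/10156 - 5016*1/11298 = -3912/2539 - 836/1883 = -9488900/4780937 ≈ -1.9847)
(r + k(-20, 166)) - 24213 = (-9488900/4780937 + (-20 + 166)/(-119 + 166)) - 24213 = (-9488900/4780937 + 146/47) - 24213 = 252038502/224704039 - 24213 = -5440506857805/224704039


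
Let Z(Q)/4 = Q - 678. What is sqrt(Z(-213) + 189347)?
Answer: sqrt(185783) ≈ 431.03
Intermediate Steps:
Z(Q) = -2712 + 4*Q (Z(Q) = 4*(Q - 678) = 4*(-678 + Q) = -2712 + 4*Q)
sqrt(Z(-213) + 189347) = sqrt((-2712 + 4*(-213)) + 189347) = sqrt((-2712 - 852) + 189347) = sqrt(-3564 + 189347) = sqrt(185783)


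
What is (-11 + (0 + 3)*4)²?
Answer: 1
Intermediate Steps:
(-11 + (0 + 3)*4)² = (-11 + 3*4)² = (-11 + 12)² = 1² = 1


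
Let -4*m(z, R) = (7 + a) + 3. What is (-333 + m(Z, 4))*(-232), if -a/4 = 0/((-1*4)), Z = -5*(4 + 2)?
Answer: 77836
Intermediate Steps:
Z = -30 (Z = -5*6 = -30)
a = 0 (a = -0/((-1*4)) = -0/(-4) = -0*(-1)/4 = -4*0 = 0)
m(z, R) = -5/2 (m(z, R) = -((7 + 0) + 3)/4 = -(7 + 3)/4 = -¼*10 = -5/2)
(-333 + m(Z, 4))*(-232) = (-333 - 5/2)*(-232) = -671/2*(-232) = 77836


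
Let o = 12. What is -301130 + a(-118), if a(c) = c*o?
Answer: -302546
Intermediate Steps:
a(c) = 12*c (a(c) = c*12 = 12*c)
-301130 + a(-118) = -301130 + 12*(-118) = -301130 - 1416 = -302546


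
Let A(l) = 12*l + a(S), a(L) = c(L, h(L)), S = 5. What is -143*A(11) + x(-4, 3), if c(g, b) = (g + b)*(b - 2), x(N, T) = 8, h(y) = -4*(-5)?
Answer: -83218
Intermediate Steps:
h(y) = 20
c(g, b) = (-2 + b)*(b + g) (c(g, b) = (b + g)*(-2 + b) = (-2 + b)*(b + g))
a(L) = 360 + 18*L (a(L) = 20² - 2*20 - 2*L + 20*L = 400 - 40 - 2*L + 20*L = 360 + 18*L)
A(l) = 450 + 12*l (A(l) = 12*l + (360 + 18*5) = 12*l + (360 + 90) = 12*l + 450 = 450 + 12*l)
-143*A(11) + x(-4, 3) = -143*(450 + 12*11) + 8 = -143*(450 + 132) + 8 = -143*582 + 8 = -83226 + 8 = -83218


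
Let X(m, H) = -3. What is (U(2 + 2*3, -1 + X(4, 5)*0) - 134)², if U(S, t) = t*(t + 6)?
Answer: 19321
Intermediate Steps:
U(S, t) = t*(6 + t)
(U(2 + 2*3, -1 + X(4, 5)*0) - 134)² = ((-1 - 3*0)*(6 + (-1 - 3*0)) - 134)² = ((-1 + 0)*(6 + (-1 + 0)) - 134)² = (-(6 - 1) - 134)² = (-1*5 - 134)² = (-5 - 134)² = (-139)² = 19321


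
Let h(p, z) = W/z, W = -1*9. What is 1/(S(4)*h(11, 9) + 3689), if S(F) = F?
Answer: 1/3685 ≈ 0.00027137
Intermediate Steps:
W = -9
h(p, z) = -9/z
1/(S(4)*h(11, 9) + 3689) = 1/(4*(-9/9) + 3689) = 1/(4*(-9*⅑) + 3689) = 1/(4*(-1) + 3689) = 1/(-4 + 3689) = 1/3685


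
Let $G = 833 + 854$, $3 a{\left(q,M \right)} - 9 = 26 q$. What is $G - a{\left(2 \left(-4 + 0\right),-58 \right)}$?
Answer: $\frac{5260}{3} \approx 1753.3$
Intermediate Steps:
$a{\left(q,M \right)} = 3 + \frac{26 q}{3}$
$G = 1687$
$G - a{\left(2 \left(-4 + 0\right),-58 \right)} = 1687 - \left(3 + \frac{26 \cdot 2 \left(-4 + 0\right)}{3}\right) = 1687 - \left(3 + \frac{26 \cdot 2 \left(-4\right)}{3}\right) = 1687 - \left(3 + \frac{26}{3} \left(-8\right)\right) = 1687 - \left(3 - \frac{208}{3}\right) = 1687 - - \frac{199}{3} = 1687 + \frac{199}{3} = \frac{5260}{3}$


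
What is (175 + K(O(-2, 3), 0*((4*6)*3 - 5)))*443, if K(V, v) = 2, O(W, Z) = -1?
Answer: 78411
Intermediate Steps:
(175 + K(O(-2, 3), 0*((4*6)*3 - 5)))*443 = (175 + 2)*443 = 177*443 = 78411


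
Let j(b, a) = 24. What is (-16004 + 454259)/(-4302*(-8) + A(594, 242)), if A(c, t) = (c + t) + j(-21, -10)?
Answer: 438255/35276 ≈ 12.424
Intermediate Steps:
A(c, t) = 24 + c + t (A(c, t) = (c + t) + 24 = 24 + c + t)
(-16004 + 454259)/(-4302*(-8) + A(594, 242)) = (-16004 + 454259)/(-4302*(-8) + (24 + 594 + 242)) = 438255/(34416 + 860) = 438255/35276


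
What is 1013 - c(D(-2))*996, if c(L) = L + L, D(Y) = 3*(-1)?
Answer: 6989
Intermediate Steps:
D(Y) = -3
c(L) = 2*L
1013 - c(D(-2))*996 = 1013 - 2*(-3)*996 = 1013 - 1*(-6)*996 = 1013 + 6*996 = 1013 + 5976 = 6989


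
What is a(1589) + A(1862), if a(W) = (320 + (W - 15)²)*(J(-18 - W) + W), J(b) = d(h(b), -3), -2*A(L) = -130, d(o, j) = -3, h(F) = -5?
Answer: 3929784521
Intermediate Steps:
A(L) = 65 (A(L) = -½*(-130) = 65)
J(b) = -3
a(W) = (-3 + W)*(320 + (-15 + W)²) (a(W) = (320 + (W - 15)²)*(-3 + W) = (320 + (-15 + W)²)*(-3 + W) = (-3 + W)*(320 + (-15 + W)²))
a(1589) + A(1862) = (-1635 + 1589³ - 33*1589² + 635*1589) + 65 = (-1635 + 4012099469 - 33*2524921 + 1009015) + 65 = (-1635 + 4012099469 - 83322393 + 1009015) + 65 = 3929784456 + 65 = 3929784521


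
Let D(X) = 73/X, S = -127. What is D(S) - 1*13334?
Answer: -1693491/127 ≈ -13335.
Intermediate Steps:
D(S) - 1*13334 = 73/(-127) - 1*13334 = 73*(-1/127) - 13334 = -73/127 - 13334 = -1693491/127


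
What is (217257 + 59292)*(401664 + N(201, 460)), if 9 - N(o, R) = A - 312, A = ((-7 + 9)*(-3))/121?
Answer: 13451396180859/121 ≈ 1.1117e+11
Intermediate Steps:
A = -6/121 (A = (2*(-3))*(1/121) = -6*1/121 = -6/121 ≈ -0.049587)
N(o, R) = 38847/121 (N(o, R) = 9 - (-6/121 - 312) = 9 - 1*(-37758/121) = 9 + 37758/121 = 38847/121)
(217257 + 59292)*(401664 + N(201, 460)) = (217257 + 59292)*(401664 + 38847/121) = 276549*(48640191/121) = 13451396180859/121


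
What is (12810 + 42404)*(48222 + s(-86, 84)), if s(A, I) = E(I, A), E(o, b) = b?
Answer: 2657781104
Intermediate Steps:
s(A, I) = A
(12810 + 42404)*(48222 + s(-86, 84)) = (12810 + 42404)*(48222 - 86) = 55214*48136 = 2657781104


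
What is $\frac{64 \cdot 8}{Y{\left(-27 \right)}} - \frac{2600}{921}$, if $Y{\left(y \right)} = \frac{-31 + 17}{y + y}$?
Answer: $\frac{12713704}{6447} \approx 1972.0$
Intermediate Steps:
$Y{\left(y \right)} = - \frac{7}{y}$ ($Y{\left(y \right)} = - \frac{14}{2 y} = - 14 \frac{1}{2 y} = - \frac{7}{y}$)
$\frac{64 \cdot 8}{Y{\left(-27 \right)}} - \frac{2600}{921} = \frac{64 \cdot 8}{\left(-7\right) \frac{1}{-27}} - \frac{2600}{921} = \frac{512}{\left(-7\right) \left(- \frac{1}{27}\right)} - \frac{2600}{921} = \frac{512}{\frac{7}{27}} - \frac{2600}{921} = 512 \cdot \frac{27}{7} - \frac{2600}{921} = \frac{13824}{7} - \frac{2600}{921} = \frac{12713704}{6447}$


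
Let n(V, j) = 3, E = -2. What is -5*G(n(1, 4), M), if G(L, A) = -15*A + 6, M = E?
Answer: -180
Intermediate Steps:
M = -2
G(L, A) = 6 - 15*A
-5*G(n(1, 4), M) = -5*(6 - 15*(-2)) = -5*(6 + 30) = -5*36 = -180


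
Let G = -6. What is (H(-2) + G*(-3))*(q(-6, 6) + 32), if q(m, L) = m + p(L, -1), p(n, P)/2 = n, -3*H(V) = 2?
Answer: 1976/3 ≈ 658.67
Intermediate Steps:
H(V) = -⅔ (H(V) = -⅓*2 = -⅔)
p(n, P) = 2*n
q(m, L) = m + 2*L
(H(-2) + G*(-3))*(q(-6, 6) + 32) = (-⅔ - 6*(-3))*((-6 + 2*6) + 32) = (-⅔ + 18)*((-6 + 12) + 32) = 52*(6 + 32)/3 = (52/3)*38 = 1976/3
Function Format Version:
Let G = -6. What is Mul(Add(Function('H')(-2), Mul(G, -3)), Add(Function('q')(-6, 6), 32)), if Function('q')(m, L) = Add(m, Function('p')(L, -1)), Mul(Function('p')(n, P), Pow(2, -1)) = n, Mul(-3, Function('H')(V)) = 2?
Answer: Rational(1976, 3) ≈ 658.67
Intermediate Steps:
Function('H')(V) = Rational(-2, 3) (Function('H')(V) = Mul(Rational(-1, 3), 2) = Rational(-2, 3))
Function('p')(n, P) = Mul(2, n)
Function('q')(m, L) = Add(m, Mul(2, L))
Mul(Add(Function('H')(-2), Mul(G, -3)), Add(Function('q')(-6, 6), 32)) = Mul(Add(Rational(-2, 3), Mul(-6, -3)), Add(Add(-6, Mul(2, 6)), 32)) = Mul(Add(Rational(-2, 3), 18), Add(Add(-6, 12), 32)) = Mul(Rational(52, 3), Add(6, 32)) = Mul(Rational(52, 3), 38) = Rational(1976, 3)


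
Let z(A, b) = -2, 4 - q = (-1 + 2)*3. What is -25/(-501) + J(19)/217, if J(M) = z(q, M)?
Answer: 4423/108717 ≈ 0.040684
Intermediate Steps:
q = 1 (q = 4 - (-1 + 2)*3 = 4 - 3 = 1)
J(M) = -2
-25/(-501) + J(19)/217 = -25/(-501) - 2/217 = -25*(-1/501) - 2*1/217 = 25/501 - 2/217 = 4423/108717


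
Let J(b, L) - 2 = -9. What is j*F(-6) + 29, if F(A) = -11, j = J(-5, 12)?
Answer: 106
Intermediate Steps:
J(b, L) = -7 (J(b, L) = 2 - 9 = -7)
j = -7
j*F(-6) + 29 = -7*(-11) + 29 = 77 + 29 = 106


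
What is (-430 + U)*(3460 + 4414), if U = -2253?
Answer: -21125942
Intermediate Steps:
(-430 + U)*(3460 + 4414) = (-430 - 2253)*(3460 + 4414) = -2683*7874 = -21125942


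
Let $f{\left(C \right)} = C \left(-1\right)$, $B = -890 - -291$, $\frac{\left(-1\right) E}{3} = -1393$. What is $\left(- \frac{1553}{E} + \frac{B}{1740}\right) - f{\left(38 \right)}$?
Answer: $\frac{90370013}{2423820} \approx 37.284$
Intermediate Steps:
$E = 4179$ ($E = \left(-3\right) \left(-1393\right) = 4179$)
$B = -599$ ($B = -890 + 291 = -599$)
$f{\left(C \right)} = - C$
$\left(- \frac{1553}{E} + \frac{B}{1740}\right) - f{\left(38 \right)} = \left(- \frac{1553}{4179} - \frac{599}{1740}\right) - \left(-1\right) 38 = \left(\left(-1553\right) \frac{1}{4179} - \frac{599}{1740}\right) - -38 = \left(- \frac{1553}{4179} - \frac{599}{1740}\right) + 38 = - \frac{1735147}{2423820} + 38 = \frac{90370013}{2423820}$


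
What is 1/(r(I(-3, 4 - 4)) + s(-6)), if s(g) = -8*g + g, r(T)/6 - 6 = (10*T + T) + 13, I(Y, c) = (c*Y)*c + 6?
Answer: 1/552 ≈ 0.0018116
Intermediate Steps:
I(Y, c) = 6 + Y*c**2 (I(Y, c) = (Y*c)*c + 6 = Y*c**2 + 6 = 6 + Y*c**2)
r(T) = 114 + 66*T (r(T) = 36 + 6*((10*T + T) + 13) = 36 + 6*(11*T + 13) = 36 + 6*(13 + 11*T) = 36 + (78 + 66*T) = 114 + 66*T)
s(g) = -7*g
1/(r(I(-3, 4 - 4)) + s(-6)) = 1/((114 + 66*(6 - 3*(4 - 4)**2)) - 7*(-6)) = 1/((114 + 66*(6 - 3*0**2)) + 42) = 1/((114 + 66*(6 - 3*0)) + 42) = 1/((114 + 66*(6 + 0)) + 42) = 1/((114 + 66*6) + 42) = 1/((114 + 396) + 42) = 1/(510 + 42) = 1/552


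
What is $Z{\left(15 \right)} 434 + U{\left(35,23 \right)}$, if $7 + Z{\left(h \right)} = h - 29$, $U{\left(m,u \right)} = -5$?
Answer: $-9119$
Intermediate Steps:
$Z{\left(h \right)} = -36 + h$ ($Z{\left(h \right)} = -7 + \left(h - 29\right) = -7 + \left(-29 + h\right) = -36 + h$)
$Z{\left(15 \right)} 434 + U{\left(35,23 \right)} = \left(-36 + 15\right) 434 - 5 = \left(-21\right) 434 - 5 = -9114 - 5 = -9119$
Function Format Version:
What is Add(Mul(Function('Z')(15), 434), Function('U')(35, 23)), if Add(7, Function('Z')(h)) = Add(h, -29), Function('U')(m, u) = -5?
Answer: -9119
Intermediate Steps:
Function('Z')(h) = Add(-36, h) (Function('Z')(h) = Add(-7, Add(h, -29)) = Add(-7, Add(-29, h)) = Add(-36, h))
Add(Mul(Function('Z')(15), 434), Function('U')(35, 23)) = Add(Mul(Add(-36, 15), 434), -5) = Add(Mul(-21, 434), -5) = Add(-9114, -5) = -9119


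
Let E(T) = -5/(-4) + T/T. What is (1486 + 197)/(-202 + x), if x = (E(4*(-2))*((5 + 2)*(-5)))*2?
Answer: -3366/719 ≈ -4.6815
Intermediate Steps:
E(T) = 9/4 (E(T) = -5*(-¼) + 1 = 5/4 + 1 = 9/4)
x = -315/2 (x = (9*((5 + 2)*(-5))/4)*2 = (9*(7*(-5))/4)*2 = ((9/4)*(-35))*2 = -315/4*2 = -315/2 ≈ -157.50)
(1486 + 197)/(-202 + x) = (1486 + 197)/(-202 - 315/2) = 1683/(-719/2) = 1683*(-2/719) = -3366/719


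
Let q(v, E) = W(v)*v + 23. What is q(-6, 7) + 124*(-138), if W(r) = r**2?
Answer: -17305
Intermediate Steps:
q(v, E) = 23 + v**3 (q(v, E) = v**2*v + 23 = v**3 + 23 = 23 + v**3)
q(-6, 7) + 124*(-138) = (23 + (-6)**3) + 124*(-138) = (23 - 216) - 17112 = -193 - 17112 = -17305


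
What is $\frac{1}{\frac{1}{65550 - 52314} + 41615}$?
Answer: $\frac{13236}{550816141} \approx 2.403 \cdot 10^{-5}$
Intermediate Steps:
$\frac{1}{\frac{1}{65550 - 52314} + 41615} = \frac{1}{\frac{1}{13236} + 41615} = \frac{1}{\frac{550816141}{13236}} = \frac{13236}{550816141}$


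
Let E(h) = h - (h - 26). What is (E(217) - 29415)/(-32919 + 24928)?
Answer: 29389/7991 ≈ 3.6778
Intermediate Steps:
E(h) = 26 (E(h) = h - (-26 + h) = h + (26 - h) = 26)
(E(217) - 29415)/(-32919 + 24928) = (26 - 29415)/(-32919 + 24928) = -29389/(-7991) = -29389*(-1/7991) = 29389/7991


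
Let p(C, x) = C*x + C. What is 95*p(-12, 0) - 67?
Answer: -1207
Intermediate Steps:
p(C, x) = C + C*x
95*p(-12, 0) - 67 = 95*(-12*(1 + 0)) - 67 = 95*(-12*1) - 67 = 95*(-12) - 67 = -1140 - 67 = -1207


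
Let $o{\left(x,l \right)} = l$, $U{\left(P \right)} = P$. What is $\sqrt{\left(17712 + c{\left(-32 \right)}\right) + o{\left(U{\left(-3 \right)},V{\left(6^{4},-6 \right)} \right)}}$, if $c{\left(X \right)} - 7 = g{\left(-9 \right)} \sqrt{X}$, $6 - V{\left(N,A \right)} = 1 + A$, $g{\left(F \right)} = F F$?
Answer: $3 \sqrt{1970 + 36 i \sqrt{2}} \approx 133.17 + 1.7204 i$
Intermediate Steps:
$g{\left(F \right)} = F^{2}$
$V{\left(N,A \right)} = 5 - A$ ($V{\left(N,A \right)} = 6 - \left(1 + A\right) = 5 - A$)
$c{\left(X \right)} = 7 + 81 \sqrt{X}$ ($c{\left(X \right)} = 7 + \left(-9\right)^{2} \sqrt{X} = 7 + 81 \sqrt{X}$)
$\sqrt{\left(17712 + c{\left(-32 \right)}\right) + o{\left(U{\left(-3 \right)},V{\left(6^{4},-6 \right)} \right)}} = \sqrt{\left(17712 + \left(7 + 81 \sqrt{-32}\right)\right) + \left(5 - -6\right)} = \sqrt{\left(17712 + \left(7 + 81 \cdot 4 i \sqrt{2}\right)\right) + \left(5 + 6\right)} = \sqrt{\left(17712 + \left(7 + 324 i \sqrt{2}\right)\right) + 11} = \sqrt{\left(17719 + 324 i \sqrt{2}\right) + 11} = \sqrt{17730 + 324 i \sqrt{2}}$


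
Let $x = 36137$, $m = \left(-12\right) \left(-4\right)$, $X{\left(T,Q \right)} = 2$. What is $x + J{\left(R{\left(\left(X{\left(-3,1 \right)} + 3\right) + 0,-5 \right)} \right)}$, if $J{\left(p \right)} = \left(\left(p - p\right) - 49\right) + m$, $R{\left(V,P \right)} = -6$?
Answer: $36136$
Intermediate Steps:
$m = 48$
$J{\left(p \right)} = -1$ ($J{\left(p \right)} = \left(\left(p - p\right) - 49\right) + 48 = \left(0 - 49\right) + 48 = -49 + 48 = -1$)
$x + J{\left(R{\left(\left(X{\left(-3,1 \right)} + 3\right) + 0,-5 \right)} \right)} = 36137 - 1 = 36136$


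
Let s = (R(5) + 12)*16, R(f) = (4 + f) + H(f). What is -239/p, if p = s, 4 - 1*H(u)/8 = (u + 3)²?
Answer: 239/7344 ≈ 0.032544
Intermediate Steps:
H(u) = 32 - 8*(3 + u)² (H(u) = 32 - 8*(u + 3)² = 32 - 8*(3 + u)²)
R(f) = 36 + f - 8*(3 + f)² (R(f) = (4 + f) + (32 - 8*(3 + f)²) = 36 + f - 8*(3 + f)²)
s = -7344 (s = ((36 + 5 - 8*(3 + 5)²) + 12)*16 = ((36 + 5 - 8*8²) + 12)*16 = ((36 + 5 - 8*64) + 12)*16 = ((36 + 5 - 512) + 12)*16 = (-471 + 12)*16 = -459*16 = -7344)
p = -7344
-239/p = -239/(-7344) = -239*(-1/7344) = 239/7344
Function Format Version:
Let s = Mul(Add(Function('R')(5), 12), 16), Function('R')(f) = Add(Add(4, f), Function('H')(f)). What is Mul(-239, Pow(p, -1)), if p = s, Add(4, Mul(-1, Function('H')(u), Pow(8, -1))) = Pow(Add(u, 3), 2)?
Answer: Rational(239, 7344) ≈ 0.032544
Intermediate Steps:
Function('H')(u) = Add(32, Mul(-8, Pow(Add(3, u), 2))) (Function('H')(u) = Add(32, Mul(-8, Pow(Add(u, 3), 2))) = Add(32, Mul(-8, Pow(Add(3, u), 2))))
Function('R')(f) = Add(36, f, Mul(-8, Pow(Add(3, f), 2))) (Function('R')(f) = Add(Add(4, f), Add(32, Mul(-8, Pow(Add(3, f), 2)))) = Add(36, f, Mul(-8, Pow(Add(3, f), 2))))
s = -7344 (s = Mul(Add(Add(36, 5, Mul(-8, Pow(Add(3, 5), 2))), 12), 16) = Mul(Add(Add(36, 5, Mul(-8, Pow(8, 2))), 12), 16) = Mul(Add(Add(36, 5, Mul(-8, 64)), 12), 16) = Mul(Add(Add(36, 5, -512), 12), 16) = Mul(Add(-471, 12), 16) = Mul(-459, 16) = -7344)
p = -7344
Mul(-239, Pow(p, -1)) = Mul(-239, Pow(-7344, -1)) = Mul(-239, Rational(-1, 7344)) = Rational(239, 7344)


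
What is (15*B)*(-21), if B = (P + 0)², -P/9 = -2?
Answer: -102060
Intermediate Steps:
P = 18 (P = -9*(-2) = 18)
B = 324 (B = (18 + 0)² = 18² = 324)
(15*B)*(-21) = (15*324)*(-21) = 4860*(-21) = -102060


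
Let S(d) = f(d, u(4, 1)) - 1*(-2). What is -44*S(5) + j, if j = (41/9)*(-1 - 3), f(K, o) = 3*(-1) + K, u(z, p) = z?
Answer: -1748/9 ≈ -194.22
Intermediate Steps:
f(K, o) = -3 + K
S(d) = -1 + d (S(d) = (-3 + d) - 1*(-2) = (-3 + d) + 2 = -1 + d)
j = -164/9 (j = (41*(1/9))*(-4) = (41/9)*(-4) = -164/9 ≈ -18.222)
-44*S(5) + j = -44*(-1 + 5) - 164/9 = -44*4 - 164/9 = -176 - 164/9 = -1748/9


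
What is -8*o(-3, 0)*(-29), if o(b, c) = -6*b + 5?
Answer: 5336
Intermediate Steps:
o(b, c) = 5 - 6*b
-8*o(-3, 0)*(-29) = -8*(5 - 6*(-3))*(-29) = -8*(5 + 18)*(-29) = -8*23*(-29) = -184*(-29) = 5336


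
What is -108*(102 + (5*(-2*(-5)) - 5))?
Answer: -15876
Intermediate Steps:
-108*(102 + (5*(-2*(-5)) - 5)) = -108*(102 + (5*10 - 5)) = -108*(102 + (50 - 5)) = -108*(102 + 45) = -108*147 = -15876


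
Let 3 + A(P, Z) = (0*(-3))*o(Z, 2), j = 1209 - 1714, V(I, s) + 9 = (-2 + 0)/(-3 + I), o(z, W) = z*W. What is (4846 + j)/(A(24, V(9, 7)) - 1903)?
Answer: -4341/1906 ≈ -2.2775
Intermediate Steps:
o(z, W) = W*z
V(I, s) = -9 - 2/(-3 + I) (V(I, s) = -9 + (-2 + 0)/(-3 + I) = -9 - 2/(-3 + I))
j = -505
A(P, Z) = -3 (A(P, Z) = -3 + (0*(-3))*(2*Z) = -3 + 0*(2*Z) = -3 + 0 = -3)
(4846 + j)/(A(24, V(9, 7)) - 1903) = (4846 - 505)/(-3 - 1903) = 4341/(-1906) = 4341*(-1/1906) = -4341/1906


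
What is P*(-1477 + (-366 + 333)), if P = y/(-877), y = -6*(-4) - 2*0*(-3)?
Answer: 36240/877 ≈ 41.323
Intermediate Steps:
y = 24 (y = 24 + 0*(-3) = 24 + 0 = 24)
P = -24/877 (P = 24/(-877) = 24*(-1/877) = -24/877 ≈ -0.027366)
P*(-1477 + (-366 + 333)) = -24*(-1477 + (-366 + 333))/877 = -24*(-1477 - 33)/877 = -24/877*(-1510) = 36240/877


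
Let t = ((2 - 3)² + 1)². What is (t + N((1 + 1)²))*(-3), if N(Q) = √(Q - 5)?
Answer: -12 - 3*I ≈ -12.0 - 3.0*I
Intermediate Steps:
t = 4 (t = ((-1)² + 1)² = (1 + 1)² = 2² = 4)
N(Q) = √(-5 + Q)
(t + N((1 + 1)²))*(-3) = (4 + √(-5 + (1 + 1)²))*(-3) = (4 + √(-5 + 2²))*(-3) = (4 + √(-5 + 4))*(-3) = (4 + √(-1))*(-3) = (4 + I)*(-3) = -12 - 3*I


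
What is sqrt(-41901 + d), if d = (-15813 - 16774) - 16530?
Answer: I*sqrt(91018) ≈ 301.69*I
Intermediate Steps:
d = -49117 (d = -32587 - 16530 = -49117)
sqrt(-41901 + d) = sqrt(-41901 - 49117) = sqrt(-91018) = I*sqrt(91018)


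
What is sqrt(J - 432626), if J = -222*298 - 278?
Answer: 2*I*sqrt(124765) ≈ 706.44*I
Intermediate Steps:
J = -66434 (J = -66156 - 278 = -66434)
sqrt(J - 432626) = sqrt(-66434 - 432626) = sqrt(-499060) = 2*I*sqrt(124765)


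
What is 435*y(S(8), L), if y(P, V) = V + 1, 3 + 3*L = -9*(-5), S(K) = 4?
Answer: 6525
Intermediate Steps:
L = 14 (L = -1 + (-9*(-5))/3 = -1 + (1/3)*45 = -1 + 15 = 14)
y(P, V) = 1 + V
435*y(S(8), L) = 435*(1 + 14) = 435*15 = 6525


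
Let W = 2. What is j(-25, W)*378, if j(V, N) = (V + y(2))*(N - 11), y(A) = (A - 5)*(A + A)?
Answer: 125874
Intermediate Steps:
y(A) = 2*A*(-5 + A) (y(A) = (-5 + A)*(2*A) = 2*A*(-5 + A))
j(V, N) = (-12 + V)*(-11 + N) (j(V, N) = (V + 2*2*(-5 + 2))*(N - 11) = (V + 2*2*(-3))*(-11 + N) = (V - 12)*(-11 + N) = (-12 + V)*(-11 + N))
j(-25, W)*378 = (132 - 12*2 - 11*(-25) + 2*(-25))*378 = (132 - 24 + 275 - 50)*378 = 333*378 = 125874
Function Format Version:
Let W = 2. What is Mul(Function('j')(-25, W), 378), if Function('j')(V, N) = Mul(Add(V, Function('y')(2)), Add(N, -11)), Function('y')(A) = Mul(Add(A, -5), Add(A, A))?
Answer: 125874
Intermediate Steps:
Function('y')(A) = Mul(2, A, Add(-5, A)) (Function('y')(A) = Mul(Add(-5, A), Mul(2, A)) = Mul(2, A, Add(-5, A)))
Function('j')(V, N) = Mul(Add(-12, V), Add(-11, N)) (Function('j')(V, N) = Mul(Add(V, Mul(2, 2, Add(-5, 2))), Add(N, -11)) = Mul(Add(V, Mul(2, 2, -3)), Add(-11, N)) = Mul(Add(V, -12), Add(-11, N)) = Mul(Add(-12, V), Add(-11, N)))
Mul(Function('j')(-25, W), 378) = Mul(Add(132, Mul(-12, 2), Mul(-11, -25), Mul(2, -25)), 378) = Mul(Add(132, -24, 275, -50), 378) = Mul(333, 378) = 125874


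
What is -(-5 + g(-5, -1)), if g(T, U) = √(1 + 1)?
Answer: 5 - √2 ≈ 3.5858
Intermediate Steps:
g(T, U) = √2
-(-5 + g(-5, -1)) = -(-5 + √2) = 5 - √2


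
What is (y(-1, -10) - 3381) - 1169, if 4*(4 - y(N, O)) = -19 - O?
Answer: -18175/4 ≈ -4543.8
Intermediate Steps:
y(N, O) = 35/4 + O/4 (y(N, O) = 4 - (-19 - O)/4 = 4 + (19/4 + O/4) = 35/4 + O/4)
(y(-1, -10) - 3381) - 1169 = ((35/4 + (1/4)*(-10)) - 3381) - 1169 = ((35/4 - 5/2) - 3381) - 1169 = (25/4 - 3381) - 1169 = -13499/4 - 1169 = -18175/4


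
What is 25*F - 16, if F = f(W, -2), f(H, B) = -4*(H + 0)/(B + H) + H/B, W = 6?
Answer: -241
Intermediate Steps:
f(H, B) = H/B - 4*H/(B + H) (f(H, B) = -4*H/(B + H) + H/B = H/B - 4*H/(B + H))
F = -9 (F = 6*(6 - 3*(-2))/(-2*(-2 + 6)) = 6*(-1/2)*(6 + 6)/4 = 6*(-1/2)*(1/4)*12 = -9)
25*F - 16 = 25*(-9) - 16 = -225 - 16 = -241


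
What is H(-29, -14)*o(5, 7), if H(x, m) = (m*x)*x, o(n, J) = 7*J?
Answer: -576926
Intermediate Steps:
H(x, m) = m*x²
H(-29, -14)*o(5, 7) = (-14*(-29)²)*(7*7) = -14*841*49 = -11774*49 = -576926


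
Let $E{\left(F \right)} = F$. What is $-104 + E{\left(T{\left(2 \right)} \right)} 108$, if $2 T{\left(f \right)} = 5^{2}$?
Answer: $1246$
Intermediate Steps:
$T{\left(f \right)} = \frac{25}{2}$ ($T{\left(f \right)} = \frac{5^{2}}{2} = \frac{1}{2} \cdot 25 = \frac{25}{2}$)
$-104 + E{\left(T{\left(2 \right)} \right)} 108 = -104 + \frac{25}{2} \cdot 108 = -104 + 1350 = 1246$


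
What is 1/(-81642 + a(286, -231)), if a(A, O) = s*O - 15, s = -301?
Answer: -1/12126 ≈ -8.2467e-5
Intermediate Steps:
a(A, O) = -15 - 301*O (a(A, O) = -301*O - 15 = -15 - 301*O)
1/(-81642 + a(286, -231)) = 1/(-81642 + (-15 - 301*(-231))) = 1/(-81642 + (-15 + 69531)) = 1/(-81642 + 69516) = 1/(-12126) = -1/12126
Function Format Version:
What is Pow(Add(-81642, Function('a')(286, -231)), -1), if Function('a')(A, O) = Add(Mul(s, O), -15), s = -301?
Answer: Rational(-1, 12126) ≈ -8.2467e-5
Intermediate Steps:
Function('a')(A, O) = Add(-15, Mul(-301, O)) (Function('a')(A, O) = Add(Mul(-301, O), -15) = Add(-15, Mul(-301, O)))
Pow(Add(-81642, Function('a')(286, -231)), -1) = Pow(Add(-81642, Add(-15, Mul(-301, -231))), -1) = Pow(Add(-81642, Add(-15, 69531)), -1) = Pow(Add(-81642, 69516), -1) = Pow(-12126, -1) = Rational(-1, 12126)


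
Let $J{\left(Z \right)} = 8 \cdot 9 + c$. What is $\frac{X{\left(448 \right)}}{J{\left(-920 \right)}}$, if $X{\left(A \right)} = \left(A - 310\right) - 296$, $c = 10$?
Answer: $- \frac{79}{41} \approx -1.9268$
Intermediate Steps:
$J{\left(Z \right)} = 82$ ($J{\left(Z \right)} = 8 \cdot 9 + 10 = 72 + 10 = 82$)
$X{\left(A \right)} = -606 + A$ ($X{\left(A \right)} = \left(-310 + A\right) - 296 = -606 + A$)
$\frac{X{\left(448 \right)}}{J{\left(-920 \right)}} = \frac{-606 + 448}{82} = \left(-158\right) \frac{1}{82} = - \frac{79}{41}$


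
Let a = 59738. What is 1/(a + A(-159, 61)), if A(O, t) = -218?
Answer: 1/59520 ≈ 1.6801e-5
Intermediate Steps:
1/(a + A(-159, 61)) = 1/(59738 - 218) = 1/59520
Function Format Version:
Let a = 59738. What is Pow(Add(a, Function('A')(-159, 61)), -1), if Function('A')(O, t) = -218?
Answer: Rational(1, 59520) ≈ 1.6801e-5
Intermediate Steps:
Pow(Add(a, Function('A')(-159, 61)), -1) = Pow(Add(59738, -218), -1) = Pow(59520, -1) = Rational(1, 59520)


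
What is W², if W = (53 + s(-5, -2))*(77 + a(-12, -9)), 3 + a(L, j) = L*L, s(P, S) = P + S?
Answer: 100560784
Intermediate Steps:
a(L, j) = -3 + L² (a(L, j) = -3 + L*L = -3 + L²)
W = 10028 (W = (53 + (-5 - 2))*(77 + (-3 + (-12)²)) = (53 - 7)*(77 + (-3 + 144)) = 46*(77 + 141) = 46*218 = 10028)
W² = 10028² = 100560784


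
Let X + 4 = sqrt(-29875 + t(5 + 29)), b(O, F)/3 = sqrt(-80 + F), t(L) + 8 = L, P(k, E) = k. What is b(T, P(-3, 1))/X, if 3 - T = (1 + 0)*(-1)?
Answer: 3*sqrt(83)/(sqrt(29849) + 4*I) ≈ 0.15811 - 0.0036606*I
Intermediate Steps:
t(L) = -8 + L
T = 4 (T = 3 - (1 + 0)*(-1) = 3 - (-1) = 3 - 1*(-1) = 3 + 1 = 4)
b(O, F) = 3*sqrt(-80 + F)
X = -4 + I*sqrt(29849) (X = -4 + sqrt(-29875 + (-8 + (5 + 29))) = -4 + sqrt(-29875 + (-8 + 34)) = -4 + sqrt(-29875 + 26) = -4 + sqrt(-29849) = -4 + I*sqrt(29849) ≈ -4.0 + 172.77*I)
b(T, P(-3, 1))/X = (3*sqrt(-80 - 3))/(-4 + I*sqrt(29849)) = (3*sqrt(-83))/(-4 + I*sqrt(29849)) = (3*(I*sqrt(83)))/(-4 + I*sqrt(29849)) = (3*I*sqrt(83))/(-4 + I*sqrt(29849)) = 3*I*sqrt(83)/(-4 + I*sqrt(29849))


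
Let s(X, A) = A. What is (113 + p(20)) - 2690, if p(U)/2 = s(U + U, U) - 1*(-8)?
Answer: -2521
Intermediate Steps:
p(U) = 16 + 2*U (p(U) = 2*(U - 1*(-8)) = 2*(U + 8) = 2*(8 + U) = 16 + 2*U)
(113 + p(20)) - 2690 = (113 + (16 + 2*20)) - 2690 = (113 + (16 + 40)) - 2690 = (113 + 56) - 2690 = 169 - 2690 = -2521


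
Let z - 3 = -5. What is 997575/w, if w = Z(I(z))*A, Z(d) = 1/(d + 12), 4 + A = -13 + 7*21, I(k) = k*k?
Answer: 1596120/13 ≈ 1.2278e+5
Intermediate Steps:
z = -2 (z = 3 - 5 = -2)
I(k) = k**2
A = 130 (A = -4 + (-13 + 7*21) = -4 + (-13 + 147) = -4 + 134 = 130)
Z(d) = 1/(12 + d)
w = 65/8 (w = 130/(12 + (-2)**2) = 130/(12 + 4) = 130/16 = (1/16)*130 = 65/8 ≈ 8.1250)
997575/w = 997575/(65/8) = 997575*(8/65) = 1596120/13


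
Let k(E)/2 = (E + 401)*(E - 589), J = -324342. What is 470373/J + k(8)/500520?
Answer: -10821589561/4509434940 ≈ -2.3998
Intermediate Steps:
k(E) = 2*(-589 + E)*(401 + E) (k(E) = 2*((E + 401)*(E - 589)) = 2*((401 + E)*(-589 + E)) = 2*((-589 + E)*(401 + E)) = 2*(-589 + E)*(401 + E))
470373/J + k(8)/500520 = 470373/(-324342) + (-472378 - 376*8 + 2*8²)/500520 = 470373*(-1/324342) + (-472378 - 3008 + 2*64)*(1/500520) = -156791/108114 + (-472378 - 3008 + 128)*(1/500520) = -156791/108114 - 475258*1/500520 = -156791/108114 - 237629/250260 = -10821589561/4509434940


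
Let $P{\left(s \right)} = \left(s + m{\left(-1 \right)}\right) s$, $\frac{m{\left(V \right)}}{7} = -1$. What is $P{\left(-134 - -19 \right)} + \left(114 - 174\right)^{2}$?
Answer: $17630$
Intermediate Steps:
$m{\left(V \right)} = -7$ ($m{\left(V \right)} = 7 \left(-1\right) = -7$)
$P{\left(s \right)} = s \left(-7 + s\right)$ ($P{\left(s \right)} = \left(s - 7\right) s = \left(-7 + s\right) s = s \left(-7 + s\right)$)
$P{\left(-134 - -19 \right)} + \left(114 - 174\right)^{2} = \left(-134 - -19\right) \left(-7 - 115\right) + \left(114 - 174\right)^{2} = \left(-134 + 19\right) \left(-7 + \left(-134 + 19\right)\right) + \left(-60\right)^{2} = - 115 \left(-7 - 115\right) + 3600 = \left(-115\right) \left(-122\right) + 3600 = 14030 + 3600 = 17630$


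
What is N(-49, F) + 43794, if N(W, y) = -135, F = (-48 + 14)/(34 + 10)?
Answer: 43659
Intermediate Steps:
F = -17/22 (F = -34/44 = -34*1/44 = -17/22 ≈ -0.77273)
N(-49, F) + 43794 = -135 + 43794 = 43659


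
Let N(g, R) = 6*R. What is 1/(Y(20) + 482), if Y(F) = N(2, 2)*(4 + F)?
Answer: 1/770 ≈ 0.0012987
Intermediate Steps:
Y(F) = 48 + 12*F (Y(F) = (6*2)*(4 + F) = 12*(4 + F) = 48 + 12*F)
1/(Y(20) + 482) = 1/((48 + 12*20) + 482) = 1/((48 + 240) + 482) = 1/(288 + 482) = 1/770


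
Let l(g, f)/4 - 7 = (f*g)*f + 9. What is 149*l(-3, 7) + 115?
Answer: -77961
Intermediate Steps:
l(g, f) = 64 + 4*g*f² (l(g, f) = 28 + 4*((f*g)*f + 9) = 28 + 4*(g*f² + 9) = 28 + 4*(9 + g*f²) = 28 + (36 + 4*g*f²) = 64 + 4*g*f²)
149*l(-3, 7) + 115 = 149*(64 + 4*(-3)*7²) + 115 = 149*(64 + 4*(-3)*49) + 115 = 149*(64 - 588) + 115 = 149*(-524) + 115 = -78076 + 115 = -77961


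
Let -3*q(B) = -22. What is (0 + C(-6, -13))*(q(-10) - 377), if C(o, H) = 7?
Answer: -7763/3 ≈ -2587.7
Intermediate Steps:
q(B) = 22/3 (q(B) = -⅓*(-22) = 22/3)
(0 + C(-6, -13))*(q(-10) - 377) = (0 + 7)*(22/3 - 377) = 7*(-1109/3) = -7763/3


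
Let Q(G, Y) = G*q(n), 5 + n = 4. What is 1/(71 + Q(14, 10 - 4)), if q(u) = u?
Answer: 1/57 ≈ 0.017544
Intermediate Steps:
n = -1 (n = -5 + 4 = -1)
Q(G, Y) = -G (Q(G, Y) = G*(-1) = -G)
1/(71 + Q(14, 10 - 4)) = 1/(71 - 1*14) = 1/(71 - 14) = 1/57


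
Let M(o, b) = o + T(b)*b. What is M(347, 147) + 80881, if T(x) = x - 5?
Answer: 102102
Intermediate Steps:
T(x) = -5 + x
M(o, b) = o + b*(-5 + b) (M(o, b) = o + (-5 + b)*b = o + b*(-5 + b))
M(347, 147) + 80881 = (347 + 147*(-5 + 147)) + 80881 = (347 + 147*142) + 80881 = (347 + 20874) + 80881 = 21221 + 80881 = 102102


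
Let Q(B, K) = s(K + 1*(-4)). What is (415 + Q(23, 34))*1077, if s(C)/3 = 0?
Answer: 446955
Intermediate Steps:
s(C) = 0 (s(C) = 3*0 = 0)
Q(B, K) = 0
(415 + Q(23, 34))*1077 = (415 + 0)*1077 = 415*1077 = 446955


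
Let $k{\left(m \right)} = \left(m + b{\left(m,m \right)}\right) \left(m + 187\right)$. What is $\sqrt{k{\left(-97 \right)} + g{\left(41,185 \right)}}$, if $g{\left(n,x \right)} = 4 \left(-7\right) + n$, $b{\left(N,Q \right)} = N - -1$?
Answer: $i \sqrt{17357} \approx 131.75 i$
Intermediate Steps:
$b{\left(N,Q \right)} = 1 + N$ ($b{\left(N,Q \right)} = N + 1 = 1 + N$)
$g{\left(n,x \right)} = -28 + n$
$k{\left(m \right)} = \left(1 + 2 m\right) \left(187 + m\right)$ ($k{\left(m \right)} = \left(m + \left(1 + m\right)\right) \left(m + 187\right) = \left(1 + 2 m\right) \left(187 + m\right)$)
$\sqrt{k{\left(-97 \right)} + g{\left(41,185 \right)}} = \sqrt{\left(187 + 2 \left(-97\right)^{2} + 375 \left(-97\right)\right) + \left(-28 + 41\right)} = \sqrt{\left(187 + 2 \cdot 9409 - 36375\right) + 13} = \sqrt{\left(187 + 18818 - 36375\right) + 13} = \sqrt{-17370 + 13} = \sqrt{-17357} = i \sqrt{17357}$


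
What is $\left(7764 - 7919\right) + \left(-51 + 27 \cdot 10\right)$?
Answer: $64$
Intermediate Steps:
$\left(7764 - 7919\right) + \left(-51 + 27 \cdot 10\right) = -155 + \left(-51 + 270\right) = -155 + 219 = 64$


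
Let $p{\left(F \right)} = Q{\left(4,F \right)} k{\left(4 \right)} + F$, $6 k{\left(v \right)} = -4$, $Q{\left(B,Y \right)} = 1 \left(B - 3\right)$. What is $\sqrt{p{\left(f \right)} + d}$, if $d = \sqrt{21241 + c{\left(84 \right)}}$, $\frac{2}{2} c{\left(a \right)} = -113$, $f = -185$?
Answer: $\frac{\sqrt{-1671 + 18 \sqrt{5282}}}{3} \approx 6.3492 i$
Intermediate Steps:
$Q{\left(B,Y \right)} = -3 + B$ ($Q{\left(B,Y \right)} = 1 \left(-3 + B\right) = -3 + B$)
$k{\left(v \right)} = - \frac{2}{3}$ ($k{\left(v \right)} = \frac{1}{6} \left(-4\right) = - \frac{2}{3}$)
$c{\left(a \right)} = -113$
$d = 2 \sqrt{5282}$ ($d = \sqrt{21241 - 113} = \sqrt{21128} = 2 \sqrt{5282} \approx 145.35$)
$p{\left(F \right)} = - \frac{2}{3} + F$ ($p{\left(F \right)} = \left(-3 + 4\right) \left(- \frac{2}{3}\right) + F = 1 \left(- \frac{2}{3}\right) + F = - \frac{2}{3} + F$)
$\sqrt{p{\left(f \right)} + d} = \sqrt{\left(- \frac{2}{3} - 185\right) + 2 \sqrt{5282}} = \sqrt{- \frac{557}{3} + 2 \sqrt{5282}}$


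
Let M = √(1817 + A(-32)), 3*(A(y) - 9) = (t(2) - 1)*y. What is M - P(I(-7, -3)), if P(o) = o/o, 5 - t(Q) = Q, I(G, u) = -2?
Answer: -1 + √16242/3 ≈ 41.481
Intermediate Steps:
t(Q) = 5 - Q
P(o) = 1
A(y) = 9 + 2*y/3 (A(y) = 9 + (((5 - 1*2) - 1)*y)/3 = 9 + (((5 - 2) - 1)*y)/3 = 9 + ((3 - 1)*y)/3 = 9 + (2*y)/3 = 9 + 2*y/3)
M = √16242/3 (M = √(1817 + (9 + (⅔)*(-32))) = √(1817 + (9 - 64/3)) = √(1817 - 37/3) = √(5414/3) = √16242/3 ≈ 42.481)
M - P(I(-7, -3)) = √16242/3 - 1*1 = √16242/3 - 1 = -1 + √16242/3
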